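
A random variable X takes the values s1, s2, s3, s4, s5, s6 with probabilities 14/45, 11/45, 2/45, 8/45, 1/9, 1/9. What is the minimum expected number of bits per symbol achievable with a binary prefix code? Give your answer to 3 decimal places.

2.422 bits/symbol

Repeatedly combine the two least-probable nodes; the expected code length is the sum of the merged weights.
merge 2/45 + 1/9 → 7/45
merge 1/9 + 7/45 → 4/15
merge 8/45 + 11/45 → 19/45
merge 4/15 + 14/45 → 26/45
merge 19/45 + 26/45 → 1
L = 7/45 + 4/15 + 19/45 + 26/45 + 1 = 109/45 ≈ 2.422 bits/symbol.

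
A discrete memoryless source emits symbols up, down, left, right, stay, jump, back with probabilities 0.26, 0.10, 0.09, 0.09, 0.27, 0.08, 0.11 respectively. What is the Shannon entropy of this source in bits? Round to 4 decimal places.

2.6146 bits

H = −Σ pᵢ log₂ pᵢ.
−0.26·log₂(0.26) = 0.5053
−0.10·log₂(0.10) = 0.3322
−0.09·log₂(0.09) = 0.3127
−0.09·log₂(0.09) = 0.3127
−0.27·log₂(0.27) = 0.5100
−0.08·log₂(0.08) = 0.2915
−0.11·log₂(0.11) = 0.3503
Sum ≈ 2.6146 → 2.6146 bits.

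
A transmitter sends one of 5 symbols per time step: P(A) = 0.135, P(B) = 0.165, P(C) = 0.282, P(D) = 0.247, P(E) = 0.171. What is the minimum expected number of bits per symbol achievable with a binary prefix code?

2.3 bits/symbol

Repeatedly combine the two least-probable nodes; the expected code length is the sum of the merged weights.
merge 27/200 + 33/200 → 3/10
merge 171/1000 + 247/1000 → 209/500
merge 141/500 + 3/10 → 291/500
merge 209/500 + 291/500 → 1
L = 3/10 + 209/500 + 291/500 + 1 = 23/10 = 2.3 bits/symbol.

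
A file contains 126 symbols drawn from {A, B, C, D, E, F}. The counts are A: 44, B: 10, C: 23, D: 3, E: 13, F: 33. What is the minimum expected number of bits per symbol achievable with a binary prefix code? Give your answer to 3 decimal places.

2.310 bits/symbol

Probabilities are the counts divided by 126.
Repeatedly combine the two least-probable nodes; the expected code length is the sum of the merged weights.
merge 1/42 + 5/63 → 13/126
merge 13/126 + 13/126 → 13/63
merge 23/126 + 13/63 → 7/18
merge 11/42 + 22/63 → 11/18
merge 7/18 + 11/18 → 1
L = 13/126 + 13/63 + 7/18 + 11/18 + 1 = 97/42 ≈ 2.310 bits/symbol.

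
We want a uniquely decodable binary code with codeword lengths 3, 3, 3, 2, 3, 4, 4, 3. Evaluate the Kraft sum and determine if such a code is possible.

With common denominator 2^4 = 16: Σ 2^(−ℓᵢ) = 2/16 + 2/16 + 2/16 + 4/16 + 2/16 + 1/16 + 1/16 + 2/16 = 16/16 = 1.
Kraft's inequality requires Σ ≤ 1; here Σ = 1 ≤ 1, so such a prefix code exists.

1; yes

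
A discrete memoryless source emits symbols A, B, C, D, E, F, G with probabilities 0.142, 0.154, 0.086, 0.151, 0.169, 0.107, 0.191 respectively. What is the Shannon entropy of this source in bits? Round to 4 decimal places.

H = −Σ pᵢ log₂ pᵢ.
−0.142·log₂(0.142) = 0.3999
−0.154·log₂(0.154) = 0.4156
−0.086·log₂(0.086) = 0.3044
−0.151·log₂(0.151) = 0.4118
−0.169·log₂(0.169) = 0.4335
−0.107·log₂(0.107) = 0.3450
−0.191·log₂(0.191) = 0.4562
Sum ≈ 2.7664 → 2.7664 bits.

2.7664 bits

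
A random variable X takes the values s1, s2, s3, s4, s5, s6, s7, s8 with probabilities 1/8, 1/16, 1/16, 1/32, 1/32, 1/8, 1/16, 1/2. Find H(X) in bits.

Each probability is a power of 1/2, so log₂(1/p) is an integer.
H = Σ p·log₂(1/p) = 1/8·3 + 1/16·4 + 1/16·4 + 1/32·5 + 1/32·5 + 1/8·3 + 1/16·4 + 1/2·1 = 2.3125 bits.

2.3125 bits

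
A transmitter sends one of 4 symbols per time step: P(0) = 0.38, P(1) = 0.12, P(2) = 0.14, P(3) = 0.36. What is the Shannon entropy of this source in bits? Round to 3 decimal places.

1.825 bits

H = −Σ pᵢ log₂ pᵢ.
−0.38·log₂(0.38) = 0.5305
−0.12·log₂(0.12) = 0.3671
−0.14·log₂(0.14) = 0.3971
−0.36·log₂(0.36) = 0.5306
Sum ≈ 1.8252 → 1.825 bits.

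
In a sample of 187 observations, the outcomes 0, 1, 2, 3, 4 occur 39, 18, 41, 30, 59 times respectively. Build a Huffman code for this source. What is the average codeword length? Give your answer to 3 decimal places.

Probabilities are the counts divided by 187.
Repeatedly combine the two least-probable nodes; the expected code length is the sum of the merged weights.
merge 18/187 + 30/187 → 48/187
merge 39/187 + 41/187 → 80/187
merge 48/187 + 59/187 → 107/187
merge 80/187 + 107/187 → 1
L = 48/187 + 80/187 + 107/187 + 1 = 422/187 ≈ 2.257 bits/symbol.

2.257 bits/symbol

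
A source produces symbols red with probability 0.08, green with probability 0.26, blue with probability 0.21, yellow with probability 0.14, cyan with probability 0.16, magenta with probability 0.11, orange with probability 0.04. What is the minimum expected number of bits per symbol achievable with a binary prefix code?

2.65 bits/symbol

Repeatedly combine the two least-probable nodes; the expected code length is the sum of the merged weights.
merge 1/25 + 2/25 → 3/25
merge 11/100 + 3/25 → 23/100
merge 7/50 + 4/25 → 3/10
merge 21/100 + 23/100 → 11/25
merge 13/50 + 3/10 → 14/25
merge 11/25 + 14/25 → 1
L = 3/25 + 23/100 + 3/10 + 11/25 + 14/25 + 1 = 53/20 = 2.65 bits/symbol.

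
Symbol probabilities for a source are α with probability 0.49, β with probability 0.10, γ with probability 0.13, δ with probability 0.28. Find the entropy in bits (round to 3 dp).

1.733 bits

H = −Σ pᵢ log₂ pᵢ.
−0.49·log₂(0.49) = 0.5043
−0.10·log₂(0.10) = 0.3322
−0.13·log₂(0.13) = 0.3826
−0.28·log₂(0.28) = 0.5142
Sum ≈ 1.7333 → 1.733 bits.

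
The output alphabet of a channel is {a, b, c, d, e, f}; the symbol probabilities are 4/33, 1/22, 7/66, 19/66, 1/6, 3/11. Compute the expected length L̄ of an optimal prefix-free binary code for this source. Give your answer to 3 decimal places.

Repeatedly combine the two least-probable nodes; the expected code length is the sum of the merged weights.
merge 1/22 + 7/66 → 5/33
merge 4/33 + 5/33 → 3/11
merge 1/6 + 3/11 → 29/66
merge 3/11 + 19/66 → 37/66
merge 29/66 + 37/66 → 1
L = 5/33 + 3/11 + 29/66 + 37/66 + 1 = 80/33 ≈ 2.424 bits/symbol.

2.424 bits/symbol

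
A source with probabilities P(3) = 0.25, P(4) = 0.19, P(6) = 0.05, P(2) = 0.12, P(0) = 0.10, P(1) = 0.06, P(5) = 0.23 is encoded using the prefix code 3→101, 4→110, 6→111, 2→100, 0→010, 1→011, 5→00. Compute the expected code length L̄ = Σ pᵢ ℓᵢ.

2.77 bits/symbol

L̄ = Σ pᵢ·ℓᵢ = 0.25·3 + 0.19·3 + 0.05·3 + 0.12·3 + 0.10·3 + 0.06·3 + 0.23·2 = 2.77 bits/symbol.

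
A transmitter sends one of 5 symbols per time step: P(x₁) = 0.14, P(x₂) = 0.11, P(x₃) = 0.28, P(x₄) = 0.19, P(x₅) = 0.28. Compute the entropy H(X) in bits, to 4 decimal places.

2.2311 bits

H = −Σ pᵢ log₂ pᵢ.
−0.14·log₂(0.14) = 0.3971
−0.11·log₂(0.11) = 0.3503
−0.28·log₂(0.28) = 0.5142
−0.19·log₂(0.19) = 0.4552
−0.28·log₂(0.28) = 0.5142
Sum ≈ 2.2311 → 2.2311 bits.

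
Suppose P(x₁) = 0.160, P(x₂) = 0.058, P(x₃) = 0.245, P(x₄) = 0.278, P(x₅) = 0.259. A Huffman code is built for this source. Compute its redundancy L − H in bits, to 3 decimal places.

Entropy H = −Σ p log₂ p ≈ 2.1766 bits.
Huffman merges: 29/500+4/25→109/500; 109/500+49/200→463/1000; 259/1000+139/500→537/1000; 463/1000+537/1000→1. L = 1109/500 ≈ 2.2180.
L − H = 2.2180 − 2.1766 = 0.041 bits.

0.041 bits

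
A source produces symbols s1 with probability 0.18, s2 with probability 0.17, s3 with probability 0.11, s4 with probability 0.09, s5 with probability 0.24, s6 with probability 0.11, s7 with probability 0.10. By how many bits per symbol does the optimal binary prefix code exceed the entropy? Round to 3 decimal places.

0.041 bits

Entropy H = −Σ p log₂ p ≈ 2.7194 bits.
Huffman merges: 9/100+1/10→19/100; 11/100+11/100→11/50; 17/100+9/50→7/20; 19/100+11/50→41/100; 6/25+7/20→59/100; 41/100+59/100→1. L = 69/25 ≈ 2.7600.
L − H = 2.7600 − 2.7194 = 0.041 bits.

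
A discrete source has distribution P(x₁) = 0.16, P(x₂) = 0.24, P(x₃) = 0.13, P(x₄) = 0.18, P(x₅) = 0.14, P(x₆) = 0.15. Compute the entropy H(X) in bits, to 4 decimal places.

2.5528 bits

H = −Σ pᵢ log₂ pᵢ.
−0.16·log₂(0.16) = 0.4230
−0.24·log₂(0.24) = 0.4941
−0.13·log₂(0.13) = 0.3826
−0.18·log₂(0.18) = 0.4453
−0.14·log₂(0.14) = 0.3971
−0.15·log₂(0.15) = 0.4105
Sum ≈ 2.5528 → 2.5528 bits.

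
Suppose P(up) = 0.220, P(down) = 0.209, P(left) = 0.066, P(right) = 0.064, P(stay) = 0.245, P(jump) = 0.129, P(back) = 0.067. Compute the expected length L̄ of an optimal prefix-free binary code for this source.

2.652 bits/symbol

Repeatedly combine the two least-probable nodes; the expected code length is the sum of the merged weights.
merge 8/125 + 33/500 → 13/100
merge 67/1000 + 129/1000 → 49/250
merge 13/100 + 49/250 → 163/500
merge 209/1000 + 11/50 → 429/1000
merge 49/200 + 163/500 → 571/1000
merge 429/1000 + 571/1000 → 1
L = 13/100 + 49/250 + 163/500 + 429/1000 + 571/1000 + 1 = 663/250 = 2.652 bits/symbol.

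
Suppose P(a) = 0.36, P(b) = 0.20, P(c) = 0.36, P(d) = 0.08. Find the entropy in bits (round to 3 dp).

1.817 bits

H = −Σ pᵢ log₂ pᵢ.
−0.36·log₂(0.36) = 0.5306
−0.20·log₂(0.20) = 0.4644
−0.36·log₂(0.36) = 0.5306
−0.08·log₂(0.08) = 0.2915
Sum ≈ 1.8171 → 1.817 bits.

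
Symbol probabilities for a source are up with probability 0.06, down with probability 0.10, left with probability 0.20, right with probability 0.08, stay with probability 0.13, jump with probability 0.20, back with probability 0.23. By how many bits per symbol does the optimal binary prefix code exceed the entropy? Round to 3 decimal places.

0.044 bits

Entropy H = −Σ p log₂ p ≈ 2.6663 bits.
Huffman merges: 3/50+2/25→7/50; 1/10+13/100→23/100; 7/50+1/5→17/50; 1/5+23/100→43/100; 23/100+17/50→57/100; 43/100+57/100→1. L = 271/100 ≈ 2.7100.
L − H = 2.7100 − 2.6663 = 0.044 bits.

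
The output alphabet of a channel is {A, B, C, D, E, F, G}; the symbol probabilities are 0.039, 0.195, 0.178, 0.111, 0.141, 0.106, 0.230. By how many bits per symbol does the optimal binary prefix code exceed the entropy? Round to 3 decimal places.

0.053 bits

Entropy H = −Σ p log₂ p ≈ 2.6671 bits.
Huffman merges: 39/1000+53/500→29/200; 111/1000+141/1000→63/250; 29/200+89/500→323/1000; 39/200+23/100→17/40; 63/250+323/1000→23/40; 17/40+23/40→1. L = 68/25 ≈ 2.7200.
L − H = 2.7200 − 2.6671 = 0.053 bits.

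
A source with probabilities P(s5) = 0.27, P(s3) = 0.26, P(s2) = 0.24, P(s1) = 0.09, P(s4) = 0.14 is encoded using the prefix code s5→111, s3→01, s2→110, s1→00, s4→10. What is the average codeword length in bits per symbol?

2.51 bits/symbol

L̄ = Σ pᵢ·ℓᵢ = 0.27·3 + 0.26·2 + 0.24·3 + 0.09·2 + 0.14·2 = 2.51 bits/symbol.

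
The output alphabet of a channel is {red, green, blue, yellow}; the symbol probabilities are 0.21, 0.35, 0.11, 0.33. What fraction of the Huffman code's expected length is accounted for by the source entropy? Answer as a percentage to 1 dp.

95.5%

Entropy H = −Σ p log₂ p ≈ 1.8810 bits.
Huffman merges: 11/100+21/100→8/25; 8/25+33/100→13/20; 7/20+13/20→1. L = 197/100 ≈ 1.9700.
Efficiency = H/L = 1.8810/1.9700 = 95.5%.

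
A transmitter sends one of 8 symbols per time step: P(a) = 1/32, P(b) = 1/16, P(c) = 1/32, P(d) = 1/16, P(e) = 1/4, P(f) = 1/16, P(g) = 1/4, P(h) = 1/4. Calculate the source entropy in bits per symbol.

2.5625 bits

Each probability is a power of 1/2, so log₂(1/p) is an integer.
H = Σ p·log₂(1/p) = 1/32·5 + 1/16·4 + 1/32·5 + 1/16·4 + 1/4·2 + 1/16·4 + 1/4·2 + 1/4·2 = 2.5625 bits.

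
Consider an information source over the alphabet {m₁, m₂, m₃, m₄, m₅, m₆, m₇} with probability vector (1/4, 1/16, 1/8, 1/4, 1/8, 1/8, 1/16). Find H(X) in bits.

Each probability is a power of 1/2, so log₂(1/p) is an integer.
H = Σ p·log₂(1/p) = 1/4·2 + 1/16·4 + 1/8·3 + 1/4·2 + 1/8·3 + 1/8·3 + 1/16·4 = 2.625 bits.

2.625 bits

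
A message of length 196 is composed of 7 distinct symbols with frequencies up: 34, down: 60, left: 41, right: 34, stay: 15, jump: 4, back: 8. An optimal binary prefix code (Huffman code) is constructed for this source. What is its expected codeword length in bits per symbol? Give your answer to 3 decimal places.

2.510 bits/symbol

Probabilities are the counts divided by 196.
Repeatedly combine the two least-probable nodes; the expected code length is the sum of the merged weights.
merge 1/49 + 2/49 → 3/49
merge 3/49 + 15/196 → 27/196
merge 27/196 + 17/98 → 61/196
merge 17/98 + 41/196 → 75/196
merge 15/49 + 61/196 → 121/196
merge 75/196 + 121/196 → 1
L = 3/49 + 27/196 + 61/196 + 75/196 + 121/196 + 1 = 123/49 ≈ 2.510 bits/symbol.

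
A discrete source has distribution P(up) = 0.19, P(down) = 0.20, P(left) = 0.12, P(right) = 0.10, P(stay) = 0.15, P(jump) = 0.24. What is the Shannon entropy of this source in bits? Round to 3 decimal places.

H = −Σ pᵢ log₂ pᵢ.
−0.19·log₂(0.19) = 0.4552
−0.20·log₂(0.20) = 0.4644
−0.12·log₂(0.12) = 0.3671
−0.10·log₂(0.10) = 0.3322
−0.15·log₂(0.15) = 0.4105
−0.24·log₂(0.24) = 0.4941
Sum ≈ 2.5236 → 2.524 bits.

2.524 bits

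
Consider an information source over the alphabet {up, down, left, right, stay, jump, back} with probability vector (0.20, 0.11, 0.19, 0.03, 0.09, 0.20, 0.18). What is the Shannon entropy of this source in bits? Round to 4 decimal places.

H = −Σ pᵢ log₂ pᵢ.
−0.20·log₂(0.20) = 0.4644
−0.11·log₂(0.11) = 0.3503
−0.19·log₂(0.19) = 0.4552
−0.03·log₂(0.03) = 0.1518
−0.09·log₂(0.09) = 0.3127
−0.20·log₂(0.20) = 0.4644
−0.18·log₂(0.18) = 0.4453
Sum ≈ 2.6440 → 2.6440 bits.

2.6440 bits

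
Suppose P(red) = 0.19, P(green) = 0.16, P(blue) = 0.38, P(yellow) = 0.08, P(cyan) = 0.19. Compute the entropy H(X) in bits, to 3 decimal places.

2.155 bits

H = −Σ pᵢ log₂ pᵢ.
−0.19·log₂(0.19) = 0.4552
−0.16·log₂(0.16) = 0.4230
−0.38·log₂(0.38) = 0.5305
−0.08·log₂(0.08) = 0.2915
−0.19·log₂(0.19) = 0.4552
Sum ≈ 2.1554 → 2.155 bits.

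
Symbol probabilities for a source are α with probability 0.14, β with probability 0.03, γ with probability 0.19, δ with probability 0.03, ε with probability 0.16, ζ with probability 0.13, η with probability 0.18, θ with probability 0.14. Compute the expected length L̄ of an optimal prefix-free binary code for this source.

2.87 bits/symbol

Repeatedly combine the two least-probable nodes; the expected code length is the sum of the merged weights.
merge 3/100 + 3/100 → 3/50
merge 3/50 + 13/100 → 19/100
merge 7/50 + 7/50 → 7/25
merge 4/25 + 9/50 → 17/50
merge 19/100 + 19/100 → 19/50
merge 7/25 + 17/50 → 31/50
merge 19/50 + 31/50 → 1
L = 3/50 + 19/100 + 7/25 + 17/50 + 19/50 + 31/50 + 1 = 287/100 = 2.87 bits/symbol.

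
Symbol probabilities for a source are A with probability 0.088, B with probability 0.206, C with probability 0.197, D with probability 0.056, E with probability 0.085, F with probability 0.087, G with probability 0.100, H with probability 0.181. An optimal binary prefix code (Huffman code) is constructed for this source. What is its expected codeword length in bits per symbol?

Repeatedly combine the two least-probable nodes; the expected code length is the sum of the merged weights.
merge 7/125 + 17/200 → 141/1000
merge 87/1000 + 11/125 → 7/40
merge 1/10 + 141/1000 → 241/1000
merge 7/40 + 181/1000 → 89/250
merge 197/1000 + 103/500 → 403/1000
merge 241/1000 + 89/250 → 597/1000
merge 403/1000 + 597/1000 → 1
L = 141/1000 + 7/40 + 241/1000 + 89/250 + 403/1000 + 597/1000 + 1 = 2913/1000 = 2.913 bits/symbol.

2.913 bits/symbol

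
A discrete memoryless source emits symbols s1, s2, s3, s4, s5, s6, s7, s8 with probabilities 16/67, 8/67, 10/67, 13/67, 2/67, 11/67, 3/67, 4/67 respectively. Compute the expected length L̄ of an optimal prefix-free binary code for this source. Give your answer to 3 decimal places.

Repeatedly combine the two least-probable nodes; the expected code length is the sum of the merged weights.
merge 2/67 + 3/67 → 5/67
merge 4/67 + 5/67 → 9/67
merge 8/67 + 9/67 → 17/67
merge 10/67 + 11/67 → 21/67
merge 13/67 + 16/67 → 29/67
merge 17/67 + 21/67 → 38/67
merge 29/67 + 38/67 → 1
L = 5/67 + 9/67 + 17/67 + 21/67 + 29/67 + 38/67 + 1 = 186/67 ≈ 2.776 bits/symbol.

2.776 bits/symbol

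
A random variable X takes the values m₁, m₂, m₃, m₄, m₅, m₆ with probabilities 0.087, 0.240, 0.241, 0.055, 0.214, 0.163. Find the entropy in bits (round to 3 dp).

2.428 bits

H = −Σ pᵢ log₂ pᵢ.
−0.087·log₂(0.087) = 0.3065
−0.240·log₂(0.240) = 0.4941
−0.241·log₂(0.241) = 0.4947
−0.055·log₂(0.055) = 0.2301
−0.214·log₂(0.214) = 0.4760
−0.163·log₂(0.163) = 0.4266
Sum ≈ 2.4281 → 2.428 bits.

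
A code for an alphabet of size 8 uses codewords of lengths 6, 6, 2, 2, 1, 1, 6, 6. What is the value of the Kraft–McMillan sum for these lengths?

1.5625

With common denominator 2^6 = 64: Σ 2^(−ℓᵢ) = 1/64 + 1/64 + 16/64 + 16/64 + 32/64 + 32/64 + 1/64 + 1/64 = 100/64 = 1.5625.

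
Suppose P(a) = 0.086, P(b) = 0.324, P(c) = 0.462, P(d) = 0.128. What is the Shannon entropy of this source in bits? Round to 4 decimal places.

1.7255 bits

H = −Σ pᵢ log₂ pᵢ.
−0.086·log₂(0.086) = 0.3044
−0.324·log₂(0.324) = 0.5268
−0.462·log₂(0.462) = 0.5147
−0.128·log₂(0.128) = 0.3796
Sum ≈ 1.7255 → 1.7255 bits.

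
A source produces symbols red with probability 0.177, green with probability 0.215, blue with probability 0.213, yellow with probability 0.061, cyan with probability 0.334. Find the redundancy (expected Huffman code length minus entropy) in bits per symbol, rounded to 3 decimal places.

Entropy H = −Σ p log₂ p ≈ 2.1687 bits.
Huffman merges: 61/1000+177/1000→119/500; 213/1000+43/200→107/250; 119/500+167/500→143/250; 107/250+143/250→1. L = 1119/500 ≈ 2.2380.
L − H = 2.2380 − 2.1687 = 0.069 bits.

0.069 bits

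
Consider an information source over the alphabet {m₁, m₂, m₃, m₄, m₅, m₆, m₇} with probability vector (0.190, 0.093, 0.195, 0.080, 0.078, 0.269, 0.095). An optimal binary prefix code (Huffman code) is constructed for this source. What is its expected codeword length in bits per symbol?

2.692 bits/symbol

Repeatedly combine the two least-probable nodes; the expected code length is the sum of the merged weights.
merge 39/500 + 2/25 → 79/500
merge 93/1000 + 19/200 → 47/250
merge 79/500 + 47/250 → 173/500
merge 19/100 + 39/200 → 77/200
merge 269/1000 + 173/500 → 123/200
merge 77/200 + 123/200 → 1
L = 79/500 + 47/250 + 173/500 + 77/200 + 123/200 + 1 = 673/250 = 2.692 bits/symbol.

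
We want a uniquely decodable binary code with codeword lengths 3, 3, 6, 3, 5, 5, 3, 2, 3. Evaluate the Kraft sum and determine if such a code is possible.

0.953125; yes

With common denominator 2^6 = 64: Σ 2^(−ℓᵢ) = 8/64 + 8/64 + 1/64 + 8/64 + 2/64 + 2/64 + 8/64 + 16/64 + 8/64 = 61/64 = 0.953125.
Kraft's inequality requires Σ ≤ 1; here Σ = 0.953125 ≤ 1, so such a prefix code exists.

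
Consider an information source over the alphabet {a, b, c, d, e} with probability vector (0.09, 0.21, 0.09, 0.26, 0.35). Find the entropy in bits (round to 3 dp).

2.134 bits

H = −Σ pᵢ log₂ pᵢ.
−0.09·log₂(0.09) = 0.3127
−0.21·log₂(0.21) = 0.4728
−0.09·log₂(0.09) = 0.3127
−0.26·log₂(0.26) = 0.5053
−0.35·log₂(0.35) = 0.5301
Sum ≈ 2.1335 → 2.134 bits.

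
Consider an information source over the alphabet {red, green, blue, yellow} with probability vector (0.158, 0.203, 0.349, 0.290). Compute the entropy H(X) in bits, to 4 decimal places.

H = −Σ pᵢ log₂ pᵢ.
−0.158·log₂(0.158) = 0.4206
−0.203·log₂(0.203) = 0.4670
−0.349·log₂(0.349) = 0.5300
−0.290·log₂(0.290) = 0.5179
Sum ≈ 1.9355 → 1.9355 bits.

1.9355 bits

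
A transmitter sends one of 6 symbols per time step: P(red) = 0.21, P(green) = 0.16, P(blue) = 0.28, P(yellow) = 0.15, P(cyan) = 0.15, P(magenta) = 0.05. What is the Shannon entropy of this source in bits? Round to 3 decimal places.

2.447 bits

H = −Σ pᵢ log₂ pᵢ.
−0.21·log₂(0.21) = 0.4728
−0.16·log₂(0.16) = 0.4230
−0.28·log₂(0.28) = 0.5142
−0.15·log₂(0.15) = 0.4105
−0.15·log₂(0.15) = 0.4105
−0.05·log₂(0.05) = 0.2161
Sum ≈ 2.4472 → 2.447 bits.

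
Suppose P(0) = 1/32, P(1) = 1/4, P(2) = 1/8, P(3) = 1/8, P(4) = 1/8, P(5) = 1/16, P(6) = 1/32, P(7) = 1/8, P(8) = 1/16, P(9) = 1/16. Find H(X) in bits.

3.0625 bits

Each probability is a power of 1/2, so log₂(1/p) is an integer.
H = Σ p·log₂(1/p) = 1/32·5 + 1/4·2 + 1/8·3 + 1/8·3 + 1/8·3 + 1/16·4 + 1/32·5 + 1/8·3 + 1/16·4 + 1/16·4 = 3.0625 bits.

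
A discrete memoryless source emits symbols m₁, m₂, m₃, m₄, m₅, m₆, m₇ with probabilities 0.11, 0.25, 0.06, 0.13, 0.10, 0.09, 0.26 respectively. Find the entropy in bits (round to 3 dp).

2.627 bits

H = −Σ pᵢ log₂ pᵢ.
−0.11·log₂(0.11) = 0.3503
−0.25·log₂(0.25) = 0.5000
−0.06·log₂(0.06) = 0.2435
−0.13·log₂(0.13) = 0.3826
−0.10·log₂(0.10) = 0.3322
−0.09·log₂(0.09) = 0.3127
−0.26·log₂(0.26) = 0.5053
Sum ≈ 2.6266 → 2.627 bits.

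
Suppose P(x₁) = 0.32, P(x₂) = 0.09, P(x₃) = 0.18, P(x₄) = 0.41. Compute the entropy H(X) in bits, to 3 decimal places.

H = −Σ pᵢ log₂ pᵢ.
−0.32·log₂(0.32) = 0.5260
−0.09·log₂(0.09) = 0.3127
−0.18·log₂(0.18) = 0.4453
−0.41·log₂(0.41) = 0.5274
Sum ≈ 1.8114 → 1.811 bits.

1.811 bits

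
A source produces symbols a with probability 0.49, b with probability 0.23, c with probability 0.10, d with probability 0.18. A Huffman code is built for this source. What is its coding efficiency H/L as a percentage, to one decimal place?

98.9%

Entropy H = −Σ p log₂ p ≈ 1.7694 bits.
Huffman merges: 1/10+9/50→7/25; 23/100+7/25→51/100; 49/100+51/100→1. L = 179/100 ≈ 1.7900.
Efficiency = H/L = 1.7694/1.7900 = 98.9%.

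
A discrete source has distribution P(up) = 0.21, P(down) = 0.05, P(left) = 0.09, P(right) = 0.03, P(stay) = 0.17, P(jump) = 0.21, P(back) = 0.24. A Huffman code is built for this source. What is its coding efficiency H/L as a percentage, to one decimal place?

Entropy H = −Σ p log₂ p ≈ 2.5549 bits.
Huffman merges: 3/100+1/20→2/25; 2/25+9/100→17/100; 17/100+17/100→17/50; 21/100+21/100→21/50; 6/25+17/50→29/50; 21/50+29/50→1. L = 259/100 ≈ 2.5900.
Efficiency = H/L = 2.5549/2.5900 = 98.6%.

98.6%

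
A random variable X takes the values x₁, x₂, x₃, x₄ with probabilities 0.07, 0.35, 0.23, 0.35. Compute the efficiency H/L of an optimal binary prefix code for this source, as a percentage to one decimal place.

Entropy H = −Σ p log₂ p ≈ 1.8164 bits.
Huffman merges: 7/100+23/100→3/10; 3/10+7/20→13/20; 7/20+13/20→1. L = 39/20 ≈ 1.9500.
Efficiency = H/L = 1.8164/1.9500 = 93.1%.

93.1%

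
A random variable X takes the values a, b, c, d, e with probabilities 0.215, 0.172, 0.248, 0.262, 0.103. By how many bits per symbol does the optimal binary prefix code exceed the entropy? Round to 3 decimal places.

Entropy H = −Σ p log₂ p ≈ 2.2565 bits.
Huffman merges: 103/1000+43/250→11/40; 43/200+31/125→463/1000; 131/500+11/40→537/1000; 463/1000+537/1000→1. L = 91/40 ≈ 2.2750.
L − H = 2.2750 − 2.2565 = 0.019 bits.

0.019 bits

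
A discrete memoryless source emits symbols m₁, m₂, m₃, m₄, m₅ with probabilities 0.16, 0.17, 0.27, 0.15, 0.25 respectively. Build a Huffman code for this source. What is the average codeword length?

2.31 bits/symbol

Repeatedly combine the two least-probable nodes; the expected code length is the sum of the merged weights.
merge 3/20 + 4/25 → 31/100
merge 17/100 + 1/4 → 21/50
merge 27/100 + 31/100 → 29/50
merge 21/50 + 29/50 → 1
L = 31/100 + 21/50 + 29/50 + 1 = 231/100 = 2.31 bits/symbol.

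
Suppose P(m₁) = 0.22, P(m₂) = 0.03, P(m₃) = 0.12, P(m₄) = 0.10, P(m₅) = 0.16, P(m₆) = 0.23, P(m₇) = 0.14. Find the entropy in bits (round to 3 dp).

2.639 bits

H = −Σ pᵢ log₂ pᵢ.
−0.22·log₂(0.22) = 0.4806
−0.03·log₂(0.03) = 0.1518
−0.12·log₂(0.12) = 0.3671
−0.10·log₂(0.10) = 0.3322
−0.16·log₂(0.16) = 0.4230
−0.23·log₂(0.23) = 0.4877
−0.14·log₂(0.14) = 0.3971
Sum ≈ 2.6394 → 2.639 bits.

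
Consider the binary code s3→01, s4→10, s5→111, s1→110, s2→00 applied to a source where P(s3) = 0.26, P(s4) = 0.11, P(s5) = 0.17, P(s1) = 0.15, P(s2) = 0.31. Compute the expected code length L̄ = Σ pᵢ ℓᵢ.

L̄ = Σ pᵢ·ℓᵢ = 0.26·2 + 0.11·2 + 0.17·3 + 0.15·3 + 0.31·2 = 2.32 bits/symbol.

2.32 bits/symbol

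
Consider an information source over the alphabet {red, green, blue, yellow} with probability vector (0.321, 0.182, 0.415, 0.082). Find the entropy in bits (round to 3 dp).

1.796 bits

H = −Σ pᵢ log₂ pᵢ.
−0.321·log₂(0.321) = 0.5262
−0.182·log₂(0.182) = 0.4474
−0.415·log₂(0.415) = 0.5266
−0.082·log₂(0.082) = 0.2959
Sum ≈ 1.7960 → 1.796 bits.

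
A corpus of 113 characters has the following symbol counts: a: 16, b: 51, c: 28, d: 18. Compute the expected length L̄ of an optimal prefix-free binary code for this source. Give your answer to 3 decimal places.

Probabilities are the counts divided by 113.
Repeatedly combine the two least-probable nodes; the expected code length is the sum of the merged weights.
merge 16/113 + 18/113 → 34/113
merge 28/113 + 34/113 → 62/113
merge 51/113 + 62/113 → 1
L = 34/113 + 62/113 + 1 = 209/113 ≈ 1.850 bits/symbol.

1.850 bits/symbol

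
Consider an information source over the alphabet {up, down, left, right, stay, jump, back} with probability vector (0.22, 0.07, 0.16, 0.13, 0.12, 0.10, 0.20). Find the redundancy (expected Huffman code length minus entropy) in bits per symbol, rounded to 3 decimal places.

Entropy H = −Σ p log₂ p ≈ 2.7184 bits.
Huffman merges: 7/100+1/10→17/100; 3/25+13/100→1/4; 4/25+17/100→33/100; 1/5+11/50→21/50; 1/4+33/100→29/50; 21/50+29/50→1. L = 11/4 ≈ 2.7500.
L − H = 2.7500 − 2.7184 = 0.032 bits.

0.032 bits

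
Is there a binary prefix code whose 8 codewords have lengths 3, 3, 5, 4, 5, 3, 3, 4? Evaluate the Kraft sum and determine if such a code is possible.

0.6875; yes

With common denominator 2^5 = 32: Σ 2^(−ℓᵢ) = 4/32 + 4/32 + 1/32 + 2/32 + 1/32 + 4/32 + 4/32 + 2/32 = 22/32 = 0.6875.
Kraft's inequality requires Σ ≤ 1; here Σ = 0.6875 ≤ 1, so such a prefix code exists.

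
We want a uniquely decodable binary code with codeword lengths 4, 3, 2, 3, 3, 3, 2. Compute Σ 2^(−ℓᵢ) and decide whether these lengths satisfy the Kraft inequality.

With common denominator 2^4 = 16: Σ 2^(−ℓᵢ) = 1/16 + 2/16 + 4/16 + 2/16 + 2/16 + 2/16 + 4/16 = 17/16 = 1.0625.
Kraft's inequality requires Σ ≤ 1; here Σ = 1.0625 > 1, so no such prefix code exists.

1.0625; no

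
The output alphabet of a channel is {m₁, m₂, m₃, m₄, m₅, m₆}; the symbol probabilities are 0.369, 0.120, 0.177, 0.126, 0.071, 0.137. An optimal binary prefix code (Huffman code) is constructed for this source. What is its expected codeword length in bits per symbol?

Repeatedly combine the two least-probable nodes; the expected code length is the sum of the merged weights.
merge 71/1000 + 3/25 → 191/1000
merge 63/500 + 137/1000 → 263/1000
merge 177/1000 + 191/1000 → 46/125
merge 263/1000 + 46/125 → 631/1000
merge 369/1000 + 631/1000 → 1
L = 191/1000 + 263/1000 + 46/125 + 631/1000 + 1 = 2453/1000 = 2.453 bits/symbol.

2.453 bits/symbol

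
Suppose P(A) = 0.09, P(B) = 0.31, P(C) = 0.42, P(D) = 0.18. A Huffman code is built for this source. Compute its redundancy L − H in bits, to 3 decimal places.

0.043 bits

Entropy H = −Σ p log₂ p ≈ 1.8074 bits.
Huffman merges: 9/100+9/50→27/100; 27/100+31/100→29/50; 21/50+29/50→1. L = 37/20 ≈ 1.8500.
L − H = 1.8500 − 1.8074 = 0.043 bits.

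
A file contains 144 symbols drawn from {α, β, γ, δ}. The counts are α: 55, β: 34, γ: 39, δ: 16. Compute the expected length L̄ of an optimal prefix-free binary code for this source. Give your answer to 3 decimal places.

1.965 bits/symbol

Probabilities are the counts divided by 144.
Repeatedly combine the two least-probable nodes; the expected code length is the sum of the merged weights.
merge 1/9 + 17/72 → 25/72
merge 13/48 + 25/72 → 89/144
merge 55/144 + 89/144 → 1
L = 25/72 + 89/144 + 1 = 283/144 ≈ 1.965 bits/symbol.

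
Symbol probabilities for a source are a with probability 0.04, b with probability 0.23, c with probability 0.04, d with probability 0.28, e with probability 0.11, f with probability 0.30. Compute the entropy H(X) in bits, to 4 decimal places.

2.2448 bits

H = −Σ pᵢ log₂ pᵢ.
−0.04·log₂(0.04) = 0.1858
−0.23·log₂(0.23) = 0.4877
−0.04·log₂(0.04) = 0.1858
−0.28·log₂(0.28) = 0.5142
−0.11·log₂(0.11) = 0.3503
−0.30·log₂(0.30) = 0.5211
Sum ≈ 2.2448 → 2.2448 bits.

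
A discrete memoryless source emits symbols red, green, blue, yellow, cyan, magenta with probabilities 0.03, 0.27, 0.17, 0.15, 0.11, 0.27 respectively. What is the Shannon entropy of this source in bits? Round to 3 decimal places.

2.367 bits

H = −Σ pᵢ log₂ pᵢ.
−0.03·log₂(0.03) = 0.1518
−0.27·log₂(0.27) = 0.5100
−0.17·log₂(0.17) = 0.4346
−0.15·log₂(0.15) = 0.4105
−0.11·log₂(0.11) = 0.3503
−0.27·log₂(0.27) = 0.5100
Sum ≈ 2.3672 → 2.367 bits.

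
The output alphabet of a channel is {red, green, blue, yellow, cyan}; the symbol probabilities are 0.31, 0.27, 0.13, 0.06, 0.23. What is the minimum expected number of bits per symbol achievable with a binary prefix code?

Repeatedly combine the two least-probable nodes; the expected code length is the sum of the merged weights.
merge 3/50 + 13/100 → 19/100
merge 19/100 + 23/100 → 21/50
merge 27/100 + 31/100 → 29/50
merge 21/50 + 29/50 → 1
L = 19/100 + 21/50 + 29/50 + 1 = 219/100 = 2.19 bits/symbol.

2.19 bits/symbol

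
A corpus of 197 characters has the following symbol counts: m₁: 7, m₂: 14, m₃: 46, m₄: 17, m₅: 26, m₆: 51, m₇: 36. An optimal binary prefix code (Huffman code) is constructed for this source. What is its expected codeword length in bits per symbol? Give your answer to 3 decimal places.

2.614 bits/symbol

Probabilities are the counts divided by 197.
Repeatedly combine the two least-probable nodes; the expected code length is the sum of the merged weights.
merge 7/197 + 14/197 → 21/197
merge 17/197 + 21/197 → 38/197
merge 26/197 + 36/197 → 62/197
merge 38/197 + 46/197 → 84/197
merge 51/197 + 62/197 → 113/197
merge 84/197 + 113/197 → 1
L = 21/197 + 38/197 + 62/197 + 84/197 + 113/197 + 1 = 515/197 ≈ 2.614 bits/symbol.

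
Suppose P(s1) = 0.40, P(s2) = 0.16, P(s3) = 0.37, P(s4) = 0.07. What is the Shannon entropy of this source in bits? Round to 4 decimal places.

1.7511 bits

H = −Σ pᵢ log₂ pᵢ.
−0.40·log₂(0.40) = 0.5288
−0.16·log₂(0.16) = 0.4230
−0.37·log₂(0.37) = 0.5307
−0.07·log₂(0.07) = 0.2686
Sum ≈ 1.7511 → 1.7511 bits.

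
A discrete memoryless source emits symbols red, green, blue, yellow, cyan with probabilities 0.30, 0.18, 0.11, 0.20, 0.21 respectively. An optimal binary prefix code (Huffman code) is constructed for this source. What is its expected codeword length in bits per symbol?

Repeatedly combine the two least-probable nodes; the expected code length is the sum of the merged weights.
merge 11/100 + 9/50 → 29/100
merge 1/5 + 21/100 → 41/100
merge 29/100 + 3/10 → 59/100
merge 41/100 + 59/100 → 1
L = 29/100 + 41/100 + 59/100 + 1 = 229/100 = 2.29 bits/symbol.

2.29 bits/symbol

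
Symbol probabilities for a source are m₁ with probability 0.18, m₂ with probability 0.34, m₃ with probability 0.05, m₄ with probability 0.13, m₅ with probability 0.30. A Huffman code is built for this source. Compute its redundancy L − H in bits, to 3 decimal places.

Entropy H = −Σ p log₂ p ≈ 2.0943 bits.
Huffman merges: 1/20+13/100→9/50; 9/50+9/50→9/25; 3/10+17/50→16/25; 9/25+16/25→1. L = 109/50 ≈ 2.1800.
L − H = 2.1800 − 2.0943 = 0.086 bits.

0.086 bits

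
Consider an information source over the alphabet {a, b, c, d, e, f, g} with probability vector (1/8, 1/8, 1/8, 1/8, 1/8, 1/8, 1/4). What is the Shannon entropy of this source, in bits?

Each probability is a power of 1/2, so log₂(1/p) is an integer.
H = Σ p·log₂(1/p) = 1/8·3 + 1/8·3 + 1/8·3 + 1/8·3 + 1/8·3 + 1/8·3 + 1/4·2 = 2.75 bits.

2.75 bits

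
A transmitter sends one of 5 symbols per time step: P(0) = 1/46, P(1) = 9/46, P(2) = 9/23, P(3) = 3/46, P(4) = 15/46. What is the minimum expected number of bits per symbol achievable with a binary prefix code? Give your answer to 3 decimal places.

Repeatedly combine the two least-probable nodes; the expected code length is the sum of the merged weights.
merge 1/46 + 3/46 → 2/23
merge 2/23 + 9/46 → 13/46
merge 13/46 + 15/46 → 14/23
merge 9/23 + 14/23 → 1
L = 2/23 + 13/46 + 14/23 + 1 = 91/46 ≈ 1.978 bits/symbol.

1.978 bits/symbol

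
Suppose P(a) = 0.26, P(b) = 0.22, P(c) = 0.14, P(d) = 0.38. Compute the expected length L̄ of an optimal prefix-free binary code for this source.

Repeatedly combine the two least-probable nodes; the expected code length is the sum of the merged weights.
merge 7/50 + 11/50 → 9/25
merge 13/50 + 9/25 → 31/50
merge 19/50 + 31/50 → 1
L = 9/25 + 31/50 + 1 = 99/50 = 1.98 bits/symbol.

1.98 bits/symbol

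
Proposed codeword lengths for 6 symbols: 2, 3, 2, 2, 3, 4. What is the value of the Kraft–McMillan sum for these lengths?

1.0625

With common denominator 2^4 = 16: Σ 2^(−ℓᵢ) = 4/16 + 2/16 + 4/16 + 4/16 + 2/16 + 1/16 = 17/16 = 1.0625.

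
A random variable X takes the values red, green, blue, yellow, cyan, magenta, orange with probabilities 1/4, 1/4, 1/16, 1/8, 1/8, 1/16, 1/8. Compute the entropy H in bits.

Each probability is a power of 1/2, so log₂(1/p) is an integer.
H = Σ p·log₂(1/p) = 1/4·2 + 1/4·2 + 1/16·4 + 1/8·3 + 1/8·3 + 1/16·4 + 1/8·3 = 2.625 bits.

2.625 bits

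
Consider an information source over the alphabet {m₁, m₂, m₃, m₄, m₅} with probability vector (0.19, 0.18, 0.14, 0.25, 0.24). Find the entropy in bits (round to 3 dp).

2.292 bits

H = −Σ pᵢ log₂ pᵢ.
−0.19·log₂(0.19) = 0.4552
−0.18·log₂(0.18) = 0.4453
−0.14·log₂(0.14) = 0.3971
−0.25·log₂(0.25) = 0.5000
−0.24·log₂(0.24) = 0.4941
Sum ≈ 2.2918 → 2.292 bits.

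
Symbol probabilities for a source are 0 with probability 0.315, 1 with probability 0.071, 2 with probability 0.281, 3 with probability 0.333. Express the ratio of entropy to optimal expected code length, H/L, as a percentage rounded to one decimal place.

91.9%

Entropy H = −Σ p log₂ p ≈ 1.8388 bits.
Huffman merges: 71/1000+281/1000→44/125; 63/200+333/1000→81/125; 44/125+81/125→1. L = 2 ≈ 2.0000.
Efficiency = H/L = 1.8388/2.0000 = 91.9%.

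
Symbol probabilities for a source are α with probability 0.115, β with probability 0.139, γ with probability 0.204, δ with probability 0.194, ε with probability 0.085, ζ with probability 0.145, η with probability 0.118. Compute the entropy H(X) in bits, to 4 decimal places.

H = −Σ pᵢ log₂ pᵢ.
−0.115·log₂(0.115) = 0.3588
−0.139·log₂(0.139) = 0.3957
−0.204·log₂(0.204) = 0.4678
−0.194·log₂(0.194) = 0.4590
−0.085·log₂(0.085) = 0.3023
−0.145·log₂(0.145) = 0.4040
−0.118·log₂(0.118) = 0.3638
Sum ≈ 2.7514 → 2.7514 bits.

2.7514 bits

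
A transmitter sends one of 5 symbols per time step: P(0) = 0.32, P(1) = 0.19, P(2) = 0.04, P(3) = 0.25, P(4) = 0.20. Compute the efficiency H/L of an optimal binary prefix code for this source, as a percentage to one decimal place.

95.6%

Entropy H = −Σ p log₂ p ≈ 2.1314 bits.
Huffman merges: 1/25+19/100→23/100; 1/5+23/100→43/100; 1/4+8/25→57/100; 43/100+57/100→1. L = 223/100 ≈ 2.2300.
Efficiency = H/L = 2.1314/2.2300 = 95.6%.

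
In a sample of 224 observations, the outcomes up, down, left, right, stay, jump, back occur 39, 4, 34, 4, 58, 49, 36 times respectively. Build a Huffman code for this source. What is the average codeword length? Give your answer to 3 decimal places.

Probabilities are the counts divided by 224.
Repeatedly combine the two least-probable nodes; the expected code length is the sum of the merged weights.
merge 1/56 + 1/56 → 1/28
merge 1/28 + 17/112 → 3/16
merge 9/56 + 39/224 → 75/224
merge 3/16 + 7/32 → 13/32
merge 29/112 + 75/224 → 19/32
merge 13/32 + 19/32 → 1
L = 1/28 + 3/16 + 75/224 + 13/32 + 19/32 + 1 = 573/224 ≈ 2.558 bits/symbol.

2.558 bits/symbol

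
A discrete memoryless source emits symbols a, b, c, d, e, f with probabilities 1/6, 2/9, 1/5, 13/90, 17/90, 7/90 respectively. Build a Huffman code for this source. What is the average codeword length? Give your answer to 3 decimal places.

2.578 bits/symbol

Repeatedly combine the two least-probable nodes; the expected code length is the sum of the merged weights.
merge 7/90 + 13/90 → 2/9
merge 1/6 + 17/90 → 16/45
merge 1/5 + 2/9 → 19/45
merge 2/9 + 16/45 → 26/45
merge 19/45 + 26/45 → 1
L = 2/9 + 16/45 + 19/45 + 26/45 + 1 = 116/45 ≈ 2.578 bits/symbol.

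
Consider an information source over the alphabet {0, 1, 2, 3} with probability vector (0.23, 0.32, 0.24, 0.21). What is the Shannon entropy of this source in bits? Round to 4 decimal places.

H = −Σ pᵢ log₂ pᵢ.
−0.23·log₂(0.23) = 0.4877
−0.32·log₂(0.32) = 0.5260
−0.24·log₂(0.24) = 0.4941
−0.21·log₂(0.21) = 0.4728
Sum ≈ 1.9807 → 1.9807 bits.

1.9807 bits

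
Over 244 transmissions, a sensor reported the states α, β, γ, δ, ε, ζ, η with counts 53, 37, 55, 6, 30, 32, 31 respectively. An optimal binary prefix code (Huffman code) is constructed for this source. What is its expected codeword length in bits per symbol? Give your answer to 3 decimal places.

2.705 bits/symbol

Probabilities are the counts divided by 244.
Repeatedly combine the two least-probable nodes; the expected code length is the sum of the merged weights.
merge 3/122 + 15/122 → 9/61
merge 31/244 + 8/61 → 63/244
merge 9/61 + 37/244 → 73/244
merge 53/244 + 55/244 → 27/61
merge 63/244 + 73/244 → 34/61
merge 27/61 + 34/61 → 1
L = 9/61 + 63/244 + 73/244 + 27/61 + 34/61 + 1 = 165/61 ≈ 2.705 bits/symbol.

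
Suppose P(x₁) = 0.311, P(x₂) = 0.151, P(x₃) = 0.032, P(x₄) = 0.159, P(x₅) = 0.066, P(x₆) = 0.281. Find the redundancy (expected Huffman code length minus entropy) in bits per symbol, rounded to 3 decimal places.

Entropy H = −Σ p log₂ p ≈ 2.2900 bits.
Huffman merges: 4/125+33/500→49/500; 49/500+151/1000→249/1000; 159/1000+249/1000→51/125; 281/1000+311/1000→74/125; 51/125+74/125→1. L = 2347/1000 ≈ 2.3470.
L − H = 2.3470 − 2.2900 = 0.057 bits.

0.057 bits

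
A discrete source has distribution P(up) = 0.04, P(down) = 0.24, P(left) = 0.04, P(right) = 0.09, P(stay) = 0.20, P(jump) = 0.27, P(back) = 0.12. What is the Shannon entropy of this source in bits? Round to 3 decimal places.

H = −Σ pᵢ log₂ pᵢ.
−0.04·log₂(0.04) = 0.1858
−0.24·log₂(0.24) = 0.4941
−0.04·log₂(0.04) = 0.1858
−0.09·log₂(0.09) = 0.3127
−0.20·log₂(0.20) = 0.4644
−0.27·log₂(0.27) = 0.5100
−0.12·log₂(0.12) = 0.3671
Sum ≈ 2.5198 → 2.520 bits.

2.520 bits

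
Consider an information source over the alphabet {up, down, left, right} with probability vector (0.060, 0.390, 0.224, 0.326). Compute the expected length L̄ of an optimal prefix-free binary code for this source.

Repeatedly combine the two least-probable nodes; the expected code length is the sum of the merged weights.
merge 3/50 + 28/125 → 71/250
merge 71/250 + 163/500 → 61/100
merge 39/100 + 61/100 → 1
L = 71/250 + 61/100 + 1 = 947/500 = 1.894 bits/symbol.

1.894 bits/symbol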